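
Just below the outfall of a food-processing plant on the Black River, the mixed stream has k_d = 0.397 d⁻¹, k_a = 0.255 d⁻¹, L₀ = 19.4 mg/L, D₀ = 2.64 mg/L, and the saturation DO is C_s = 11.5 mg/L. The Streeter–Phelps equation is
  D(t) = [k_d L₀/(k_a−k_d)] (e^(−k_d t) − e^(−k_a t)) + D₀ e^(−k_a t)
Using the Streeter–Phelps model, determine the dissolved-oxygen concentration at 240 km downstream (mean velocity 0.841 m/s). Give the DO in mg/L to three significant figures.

Travel time t = x/v = 240 km / (0.841 m/s) = 240000 m / 0.841 m/s = 285400 s = 3.303 d.
k_d L₀/(k_a−k_d) = 0.397×19.4/(0.255−0.397) = 7.702/-0.1420 = -54.24 mg/L.
e^(−k_d t) = e^(−0.397×3.303) = 0.2695; e^(−k_a t) = e^(−0.255×3.303) = 0.4307.
D = -54.24 × (0.2695 − 0.4307) + 2.64 × 0.4307 = 8.747 + 1.137 = 9.884 mg/L.
DO = C_s − D = 11.5 − 9.884 = 1.616 mg/L.

DO ≈ 1.62 mg/L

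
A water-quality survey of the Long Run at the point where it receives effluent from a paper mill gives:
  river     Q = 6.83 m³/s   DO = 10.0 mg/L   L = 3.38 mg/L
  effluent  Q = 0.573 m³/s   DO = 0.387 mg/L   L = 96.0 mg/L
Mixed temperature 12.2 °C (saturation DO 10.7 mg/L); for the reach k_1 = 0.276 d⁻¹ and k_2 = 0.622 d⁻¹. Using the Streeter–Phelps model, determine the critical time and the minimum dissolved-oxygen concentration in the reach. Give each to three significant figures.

Mixed DO = (6.83×10.0 + 0.573×0.387)/(6.83+0.573) = 68.52/7.403 = 9.256 mg/L.
Mixed L₀ = (6.83×3.38 + 0.573×96.0)/(7.403) = 78.09/7.403 = 10.55 mg/L.
Initial deficit D₀ = C_s − DO₀ = 10.7 − 9.256 = 1.444 mg/L.
t_c = (1/0.3460) ln[(0.622/0.276)(1 − 1.444×0.3460/(0.276×10.55))] = 2.890 × ln(1.867) = 1.804 d.
D_c = (0.276/0.622) × 10.55 × e^(−0.276×1.804) = 0.4437 × 10.55 × 0.6078 = 2.845 mg/L.
Minimum DO = 10.7 − 2.845 = 7.855 mg/L.

t_c ≈ 1.80 d; minimum DO ≈ 7.86 mg/L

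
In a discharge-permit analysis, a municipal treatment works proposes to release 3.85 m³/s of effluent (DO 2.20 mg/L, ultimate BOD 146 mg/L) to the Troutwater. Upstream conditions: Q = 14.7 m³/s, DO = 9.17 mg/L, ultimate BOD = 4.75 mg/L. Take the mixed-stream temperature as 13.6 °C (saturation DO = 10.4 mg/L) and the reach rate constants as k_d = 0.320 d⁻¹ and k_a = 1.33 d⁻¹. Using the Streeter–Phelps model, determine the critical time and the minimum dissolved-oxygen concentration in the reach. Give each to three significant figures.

t_c ≈ 1.13 d; minimum DO ≈ 4.69 mg/L

Mixed DO = (14.7×9.17 + 3.85×2.20)/(14.7+3.85) = 143.3/18.55 = 7.723 mg/L.
Mixed L₀ = (14.7×4.75 + 3.85×146)/(18.55) = 631.9/18.55 = 34.07 mg/L.
Initial deficit D₀ = C_s − DO₀ = 10.4 − 7.723 = 2.677 mg/L.
t_c = (1/1.010) ln[(1.33/0.320)(1 − 2.677×1.010/(0.320×34.07))] = 0.9901 × ln(3.126) = 1.128 d.
D_c = (0.320/1.33) × 34.07 × e^(−0.320×1.128) = 0.2406 × 34.07 × 0.6969 = 5.712 mg/L.
Minimum DO = 10.4 − 5.712 = 4.688 mg/L.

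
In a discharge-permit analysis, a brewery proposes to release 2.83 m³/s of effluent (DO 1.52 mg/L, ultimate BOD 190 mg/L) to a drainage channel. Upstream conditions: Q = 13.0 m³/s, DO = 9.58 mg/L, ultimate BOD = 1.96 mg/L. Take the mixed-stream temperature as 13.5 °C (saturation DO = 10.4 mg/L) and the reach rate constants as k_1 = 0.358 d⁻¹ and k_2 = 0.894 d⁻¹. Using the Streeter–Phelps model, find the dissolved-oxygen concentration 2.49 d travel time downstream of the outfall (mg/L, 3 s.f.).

DO ≈ 2.98 mg/L

Mixed DO = (13.0×9.58 + 2.83×1.52)/(13.0+2.83) = 128.8/15.83 = 8.139 mg/L.
Mixed L₀ = (13.0×1.96 + 2.83×190)/(15.83) = 563.2/15.83 = 35.58 mg/L.
Initial deficit D₀ = C_s − DO₀ = 10.4 − 8.139 = 2.261 mg/L.
D(2.49) = [0.358×35.58/(0.894−0.358)](e^(−0.358×2.49) − e^(−0.894×2.49)) + 2.261 e^(−0.894×2.49)
= 23.76 × (0.4101 − 0.1080) + 2.261 × 0.1080 = 7.423 mg/L.
DO = 10.4 − 7.423 = 2.977 mg/L.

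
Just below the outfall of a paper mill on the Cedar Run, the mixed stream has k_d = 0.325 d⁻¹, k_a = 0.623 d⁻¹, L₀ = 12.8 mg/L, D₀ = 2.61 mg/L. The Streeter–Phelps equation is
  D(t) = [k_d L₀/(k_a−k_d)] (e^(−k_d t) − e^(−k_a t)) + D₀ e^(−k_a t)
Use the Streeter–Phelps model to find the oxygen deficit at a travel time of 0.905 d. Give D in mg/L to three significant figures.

D ≈ 3.94 mg/L

k_d L₀/(k_a−k_d) = 0.325×12.8/(0.623−0.325) = 4.160/0.2980 = 13.96 mg/L.
e^(−k_d t) = e^(−0.325×0.9050) = 0.7452; e^(−k_a t) = e^(−0.623×0.9050) = 0.5690.
D = 13.96 × (0.7452 − 0.5690) + 2.61 × 0.5690 = 2.459 + 1.485 = 3.944 mg/L.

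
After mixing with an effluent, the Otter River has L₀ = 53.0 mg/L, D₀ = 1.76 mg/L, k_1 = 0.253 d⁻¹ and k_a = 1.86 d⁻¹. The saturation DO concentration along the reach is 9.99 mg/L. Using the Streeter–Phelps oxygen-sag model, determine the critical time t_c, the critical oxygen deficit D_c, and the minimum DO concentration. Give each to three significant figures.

t_c = [1/(k_a−k_1)] ln[(k_a/k_1)(1 − D₀(k_a−k_1)/(k_1 L₀))]
= [1/(1.86−0.253)] ln[(1.86/0.253)(1 − 1.76×1.607/(0.253×53.0))]
= (1/1.607) ln[7.352 × 0.7891] = 0.6223 × ln(5.801) = 0.6223 × 1.758 = 1.094 d.
L(t_c) = L₀ e^(−k_1 t_c) = 53.0 × 0.7582 = 40.19 mg/L, and at the critical point k_a D_c = k_1 L, so D_c = (0.253/1.86) × 40.19 = 5.466 mg/L.
Minimum DO = C_s − D_c = 9.99 − 5.466 = 4.524 mg/L.

t_c ≈ 1.09 d; D_c ≈ 5.47 mg/L; min DO ≈ 4.52 mg/L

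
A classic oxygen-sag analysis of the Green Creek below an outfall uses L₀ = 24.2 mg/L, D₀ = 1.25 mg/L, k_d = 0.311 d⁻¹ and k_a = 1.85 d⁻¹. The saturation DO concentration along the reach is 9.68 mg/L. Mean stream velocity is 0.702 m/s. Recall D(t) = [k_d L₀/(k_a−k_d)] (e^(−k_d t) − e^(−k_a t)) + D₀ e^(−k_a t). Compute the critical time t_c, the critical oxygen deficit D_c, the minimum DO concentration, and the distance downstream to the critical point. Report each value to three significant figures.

t_c = [1/(k_a−k_d)] ln[(k_a/k_d)(1 − D₀(k_a−k_d)/(k_d L₀))]
= [1/(1.85−0.311)] ln[(1.85/0.311)(1 − 1.25×1.539/(0.311×24.2))]
= (1/1.539) ln[5.949 × 0.7444] = 0.6498 × ln(4.428) = 0.6498 × 1.488 = 0.9668 d.
L(t_c) = L₀ e^(−k_d t_c) = 24.2 × 0.7403 = 17.92 mg/L, and at the critical point k_a D_c = k_d L, so D_c = (0.311/1.85) × 17.92 = 3.012 mg/L.
Minimum DO = C_s − D_c = 9.68 − 3.012 = 6.668 mg/L.
x_c = v t_c = 0.702 m/s × 0.9668 d × 86400 s/d = 58640 m ≈ 58.6 km.

t_c ≈ 0.967 d; D_c ≈ 3.01 mg/L; min DO ≈ 6.67 mg/L; x_c ≈ 58.6 km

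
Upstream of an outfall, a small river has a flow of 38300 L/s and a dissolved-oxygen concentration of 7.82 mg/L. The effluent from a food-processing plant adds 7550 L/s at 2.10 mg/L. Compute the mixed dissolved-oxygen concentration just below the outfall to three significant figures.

6.88 mg/L

Flow-weighted mixing: C = (Q_r C_r + Q_w C_w)/(Q_r + Q_w)
= (38300×7.82 + 7550×2.10)/(38300 + 7550) = 315400/45850 = 6.878 mg/L.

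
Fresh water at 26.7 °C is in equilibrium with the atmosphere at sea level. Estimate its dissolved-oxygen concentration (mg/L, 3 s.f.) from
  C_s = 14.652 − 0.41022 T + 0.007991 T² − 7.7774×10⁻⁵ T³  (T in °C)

C_s ≈ 7.92 mg/L

C_s = 14.652 − 0.41022×26.7 + 0.007991×26.7² − 7.7774×10⁻⁵×26.7³ = 7.915 mg/L.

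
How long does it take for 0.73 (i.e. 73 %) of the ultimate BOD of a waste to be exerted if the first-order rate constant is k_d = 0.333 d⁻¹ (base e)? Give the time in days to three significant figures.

y/L₀ = 1 − e^(−k_d t) = 0.73 ⇒ e^(−k_d t) = 0.270
t = −ln(0.270) / 0.333 = 1.309 / 0.333 = 3.932 d.

t ≈ 3.93 d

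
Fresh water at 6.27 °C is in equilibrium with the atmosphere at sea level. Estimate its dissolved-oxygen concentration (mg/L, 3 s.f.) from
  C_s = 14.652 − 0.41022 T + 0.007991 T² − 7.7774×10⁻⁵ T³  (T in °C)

C_s ≈ 12.4 mg/L

C_s = 14.652 − 0.41022×6.27 + 0.007991×6.27² − 7.7774×10⁻⁵×6.27³ = 12.37 mg/L.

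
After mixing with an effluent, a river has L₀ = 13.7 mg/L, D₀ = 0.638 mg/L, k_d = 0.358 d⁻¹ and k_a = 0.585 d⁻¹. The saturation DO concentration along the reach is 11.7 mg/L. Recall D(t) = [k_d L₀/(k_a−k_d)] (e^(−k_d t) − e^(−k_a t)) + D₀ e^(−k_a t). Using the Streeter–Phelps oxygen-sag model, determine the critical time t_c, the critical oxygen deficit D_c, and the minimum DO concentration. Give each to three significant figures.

With k_a/k_d = 1.634 and 1 − D₀(k_a−k_d)/(k_d L₀) = 0.9705,
t_c = ln(1.634 × 0.9705) / (0.585 − 0.358) = ln(1.586) / 0.2270 = 0.4611/0.2270 = 2.031 d.
L(t_c) = L₀ e^(−k_d t_c) = 13.7 × 0.4833 = 6.621 mg/L, and at the critical point k_a D_c = k_d L, so D_c = (0.358/0.585) × 6.621 = 4.052 mg/L.
Minimum DO = C_s − D_c = 11.7 − 4.052 = 7.648 mg/L.

t_c ≈ 2.03 d; D_c ≈ 4.05 mg/L; min DO ≈ 7.65 mg/L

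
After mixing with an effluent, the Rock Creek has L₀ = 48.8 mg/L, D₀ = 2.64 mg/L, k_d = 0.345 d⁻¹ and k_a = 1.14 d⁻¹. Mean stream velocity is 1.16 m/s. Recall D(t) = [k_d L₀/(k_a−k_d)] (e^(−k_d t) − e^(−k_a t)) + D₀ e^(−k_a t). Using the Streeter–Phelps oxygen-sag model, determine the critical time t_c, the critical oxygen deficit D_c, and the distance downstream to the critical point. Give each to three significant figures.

t_c ≈ 1.34 d; D_c ≈ 9.31 mg/L; x_c ≈ 134 km

With k_a/k_d = 3.304 and 1 − D₀(k_a−k_d)/(k_d L₀) = 0.8753,
t_c = ln(3.304 × 0.8753) / (1.14 − 0.345) = ln(2.892) / 0.7950 = 1.062/0.7950 = 1.336 d.
D_c = (k_d/k_a) L₀ e^(−k_d t_c) = (0.345/1.14) × 48.8 × e^(−0.345×1.336) = 0.3026 × 48.8 × 0.6307 = 9.315 mg/L.
x_c = v t_c = 1.16 m/s × 1.336 d × 86400 s/d = 133900 m ≈ 134 km.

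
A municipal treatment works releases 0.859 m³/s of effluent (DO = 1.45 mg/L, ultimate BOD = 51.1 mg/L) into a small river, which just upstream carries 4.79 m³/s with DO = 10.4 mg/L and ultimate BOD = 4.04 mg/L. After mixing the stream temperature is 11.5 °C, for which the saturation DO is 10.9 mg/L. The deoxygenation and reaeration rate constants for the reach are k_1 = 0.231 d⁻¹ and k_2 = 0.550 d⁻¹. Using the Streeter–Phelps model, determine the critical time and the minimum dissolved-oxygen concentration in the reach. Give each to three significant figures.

Mixed DO = (4.79×10.4 + 0.859×1.45)/(4.79+0.859) = 51.06/5.649 = 9.039 mg/L.
Mixed L₀ = (4.79×4.04 + 0.859×51.1)/(5.649) = 63.25/5.649 = 11.20 mg/L.
Initial deficit D₀ = C_s − DO₀ = 10.9 − 9.039 = 1.861 mg/L.
t_c = (1/0.3190) ln[(0.550/0.231)(1 − 1.861×0.3190/(0.231×11.20))] = 3.135 × ln(1.834) = 1.902 d.
D_c = (0.231/0.550) × 11.20 × e^(−0.231×1.902) = 0.4200 × 11.20 × 0.6444 = 3.030 mg/L.
Minimum DO = 10.9 − 3.030 = 7.870 mg/L.

t_c ≈ 1.90 d; minimum DO ≈ 7.87 mg/L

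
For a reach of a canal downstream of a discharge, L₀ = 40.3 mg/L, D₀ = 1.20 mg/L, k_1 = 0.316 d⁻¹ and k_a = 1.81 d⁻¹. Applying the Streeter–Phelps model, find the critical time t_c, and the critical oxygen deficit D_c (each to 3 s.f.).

t_c = [1/(k_a−k_1)] ln[(k_a/k_1)(1 − D₀(k_a−k_1)/(k_1 L₀))]
= [1/(1.81−0.316)] ln[(1.81/0.316)(1 − 1.20×1.494/(0.316×40.3))]
= (1/1.494) ln[5.728 × 0.8592] = 0.6693 × ln(4.921) = 0.6693 × 1.594 = 1.067 d.
D_c = (k_1/k_a) L₀ e^(−k_1 t_c) = (0.316/1.81) × 40.3 × e^(−0.316×1.067) = 0.1746 × 40.3 × 0.7139 = 5.023 mg/L.

t_c ≈ 1.07 d; D_c ≈ 5.02 mg/L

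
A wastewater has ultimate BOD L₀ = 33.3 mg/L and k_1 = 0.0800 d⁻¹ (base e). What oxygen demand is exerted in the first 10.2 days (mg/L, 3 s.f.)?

y_t = L₀(1 − e^(−k_1 t)) = 33.3 × (1 − e^(−0.0800×10.2))
= 33.3 × (1 − 0.4422) = 33.3 × 0.5578 = 18.57 mg/L.

y ≈ 18.6 mg/L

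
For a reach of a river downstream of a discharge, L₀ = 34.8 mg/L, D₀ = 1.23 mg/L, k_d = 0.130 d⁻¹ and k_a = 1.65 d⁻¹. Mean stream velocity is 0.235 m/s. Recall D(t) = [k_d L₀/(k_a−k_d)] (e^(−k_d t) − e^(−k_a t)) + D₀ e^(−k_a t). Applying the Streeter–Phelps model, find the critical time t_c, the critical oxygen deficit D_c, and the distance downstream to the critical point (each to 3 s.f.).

With k_a/k_d = 12.69 and 1 − D₀(k_a−k_d)/(k_d L₀) = 0.5867,
t_c = ln(12.69 × 0.5867) / (1.65 − 0.130) = ln(7.447) / 1.520 = 2.008/1.520 = 1.321 d.
L(t_c) = L₀ e^(−k_d t_c) = 34.8 × 0.8422 = 29.31 mg/L, and at the critical point k_a D_c = k_d L, so D_c = (0.130/1.65) × 29.31 = 2.309 mg/L.
x_c = v t_c = 0.235 m/s × 1.321 d × 86400 s/d = 26820 m ≈ 26.8 km.

t_c ≈ 1.32 d; D_c ≈ 2.31 mg/L; x_c ≈ 26.8 km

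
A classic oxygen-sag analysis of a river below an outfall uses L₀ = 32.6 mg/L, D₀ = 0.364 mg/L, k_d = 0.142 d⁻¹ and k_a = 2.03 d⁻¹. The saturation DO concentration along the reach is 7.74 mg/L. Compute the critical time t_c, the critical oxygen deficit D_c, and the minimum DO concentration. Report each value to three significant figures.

t_c ≈ 1.32 d; D_c ≈ 1.89 mg/L; min DO ≈ 5.85 mg/L

t_c = [1/(k_a−k_d)] ln[(k_a/k_d)(1 − D₀(k_a−k_d)/(k_d L₀))]
= [1/(2.03−0.142)] ln[(2.03/0.142)(1 − 0.364×1.888/(0.142×32.6))]
= (1/1.888) ln[14.30 × 0.8515] = 0.5297 × ln(12.17) = 0.5297 × 2.499 = 1.324 d.
D_c = (k_d/k_a) L₀ e^(−k_d t_c) = (0.142/2.03) × 32.6 × e^(−0.142×1.324) = 0.06995 × 32.6 × 0.8286 = 1.890 mg/L.
Minimum DO = C_s − D_c = 7.74 − 1.890 = 5.850 mg/L.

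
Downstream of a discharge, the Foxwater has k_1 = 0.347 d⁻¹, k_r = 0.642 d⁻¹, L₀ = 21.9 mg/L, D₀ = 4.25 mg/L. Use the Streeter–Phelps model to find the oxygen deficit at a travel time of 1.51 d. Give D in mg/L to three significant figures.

D ≈ 7.10 mg/L

k_1 L₀/(k_r−k_1) = 0.347×21.9/(0.642−0.347) = 7.599/0.2950 = 25.76 mg/L.
e^(−k_1 t) = e^(−0.347×1.510) = 0.5922; e^(−k_r t) = e^(−0.642×1.510) = 0.3793.
D = 25.76 × (0.5922 − 0.3793) + 4.25 × 0.3793 = 5.483 + 1.612 = 7.095 mg/L.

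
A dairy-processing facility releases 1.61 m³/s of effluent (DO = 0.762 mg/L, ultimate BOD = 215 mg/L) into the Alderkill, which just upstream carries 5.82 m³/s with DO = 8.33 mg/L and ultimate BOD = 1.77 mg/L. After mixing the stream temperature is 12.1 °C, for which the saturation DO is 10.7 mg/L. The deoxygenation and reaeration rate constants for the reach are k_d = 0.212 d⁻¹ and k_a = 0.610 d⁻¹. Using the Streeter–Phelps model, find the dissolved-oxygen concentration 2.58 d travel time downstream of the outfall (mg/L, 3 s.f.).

Mixed DO = (5.82×8.33 + 1.61×0.762)/(5.82+1.61) = 49.71/7.430 = 6.690 mg/L.
Mixed L₀ = (5.82×1.77 + 1.61×215)/(7.430) = 356.5/7.430 = 47.97 mg/L.
Initial deficit D₀ = C_s − DO₀ = 10.7 − 6.690 = 4.010 mg/L.
D(2.58) = [0.212×47.97/(0.610−0.212)](e^(−0.212×2.58) − e^(−0.610×2.58)) + 4.010 e^(−0.610×2.58)
= 25.55 × (0.5787 − 0.2073) + 4.010 × 0.2073 = 10.32 mg/L.
DO = 10.7 − 10.32 = 0.3768 mg/L.

DO ≈ 0.377 mg/L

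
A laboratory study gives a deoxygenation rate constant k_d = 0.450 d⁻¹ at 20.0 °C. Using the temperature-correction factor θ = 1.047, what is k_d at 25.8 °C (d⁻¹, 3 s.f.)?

k_d(T₂) = k_d(T₁) · θ^(T₂−T₁) = 0.450 × 1.047^(25.8−20.0)
= 0.450 × 1.047^5.80 = 0.450 × 1.305 = 0.5874 d⁻¹.

k_d ≈ 0.587 d⁻¹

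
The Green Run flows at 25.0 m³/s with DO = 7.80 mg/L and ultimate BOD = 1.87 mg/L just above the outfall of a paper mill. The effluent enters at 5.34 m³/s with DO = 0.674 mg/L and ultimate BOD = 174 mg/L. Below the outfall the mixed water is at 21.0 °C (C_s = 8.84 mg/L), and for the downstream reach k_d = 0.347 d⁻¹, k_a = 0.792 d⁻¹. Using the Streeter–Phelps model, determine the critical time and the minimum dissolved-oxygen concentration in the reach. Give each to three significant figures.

Mixed DO = (25.0×7.80 + 5.34×0.674)/(25.0+5.34) = 198.6/30.34 = 6.546 mg/L.
Mixed L₀ = (25.0×1.87 + 5.34×174)/(30.34) = 975.9/30.34 = 32.17 mg/L.
Initial deficit D₀ = C_s − DO₀ = 8.84 − 6.546 = 2.294 mg/L.
t_c = (1/0.4450) ln[(0.792/0.347)(1 − 2.294×0.4450/(0.347×32.17))] = 2.247 × ln(2.074) = 1.639 d.
D_c = (0.347/0.792) × 32.17 × e^(−0.347×1.639) = 0.4381 × 32.17 × 0.5663 = 7.980 mg/L.
Minimum DO = 8.84 − 7.980 = 0.8598 mg/L.

t_c ≈ 1.64 d; minimum DO ≈ 0.860 mg/L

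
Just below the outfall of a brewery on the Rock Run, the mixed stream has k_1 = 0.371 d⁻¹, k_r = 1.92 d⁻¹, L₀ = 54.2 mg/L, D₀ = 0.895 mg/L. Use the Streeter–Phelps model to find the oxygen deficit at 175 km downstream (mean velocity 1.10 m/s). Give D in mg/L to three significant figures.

Travel time t = x/v = 175 km / (1.10 m/s) = 175000 m / 1.10 m/s = 159100 s = 1.841 d.
k_1 L₀/(k_r−k_1) = 0.371×54.2/(1.92−0.371) = 20.11/1.549 = 12.98 mg/L.
e^(−k_1 t) = e^(−0.371×1.841) = 0.5050; e^(−k_r t) = e^(−1.92×1.841) = 0.02915.
D = 12.98 × (0.5050 − 0.02915) + 0.895 × 0.02915 = 6.178 + 0.02609 = 6.204 mg/L.

D ≈ 6.20 mg/L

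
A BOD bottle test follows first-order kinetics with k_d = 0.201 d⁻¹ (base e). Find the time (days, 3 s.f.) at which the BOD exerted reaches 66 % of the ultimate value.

t ≈ 5.37 d

y/L₀ = 1 − e^(−k_d t) = 0.66 ⇒ e^(−k_d t) = 0.340
t = −ln(0.340) / 0.201 = 1.079 / 0.201 = 5.367 d.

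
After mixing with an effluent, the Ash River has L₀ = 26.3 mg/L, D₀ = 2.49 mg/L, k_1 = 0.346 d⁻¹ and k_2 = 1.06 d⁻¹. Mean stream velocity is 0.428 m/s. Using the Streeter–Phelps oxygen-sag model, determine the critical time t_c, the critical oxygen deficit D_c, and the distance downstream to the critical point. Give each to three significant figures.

t_c = [1/(k_2−k_1)] ln[(k_2/k_1)(1 − D₀(k_2−k_1)/(k_1 L₀))]
= [1/(1.06−0.346)] ln[(1.06/0.346)(1 − 2.49×0.7140/(0.346×26.3))]
= (1/0.7140) ln[3.064 × 0.8046] = 1.401 × ln(2.465) = 1.401 × 0.9022 = 1.264 d.
L(t_c) = L₀ e^(−k_1 t_c) = 26.3 × 0.6458 = 16.99 mg/L, and at the critical point k_2 D_c = k_1 L, so D_c = (0.346/1.06) × 16.99 = 5.544 mg/L.
x_c = v t_c = 0.428 m/s × 1.264 d × 86400 s/d = 46730 m ≈ 46.7 km.

t_c ≈ 1.26 d; D_c ≈ 5.54 mg/L; x_c ≈ 46.7 km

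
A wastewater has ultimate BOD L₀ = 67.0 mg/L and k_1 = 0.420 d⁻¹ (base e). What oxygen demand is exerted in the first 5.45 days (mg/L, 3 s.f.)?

y_t = L₀(1 − e^(−k_1 t)) = 67.0 × (1 − e^(−0.420×5.45))
= 67.0 × (1 − 0.1014) = 67.0 × 0.8986 = 60.21 mg/L.

y ≈ 60.2 mg/L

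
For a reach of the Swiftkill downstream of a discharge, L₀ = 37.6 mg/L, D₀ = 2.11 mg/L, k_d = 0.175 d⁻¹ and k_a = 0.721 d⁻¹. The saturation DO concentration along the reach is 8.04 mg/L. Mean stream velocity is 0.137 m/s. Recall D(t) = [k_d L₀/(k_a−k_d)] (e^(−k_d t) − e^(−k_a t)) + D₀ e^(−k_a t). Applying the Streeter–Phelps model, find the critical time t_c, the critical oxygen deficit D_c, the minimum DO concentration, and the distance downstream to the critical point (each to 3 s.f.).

t_c = [1/(k_a−k_d)] ln[(k_a/k_d)(1 − D₀(k_a−k_d)/(k_d L₀))]
= [1/(0.721−0.175)] ln[(0.721/0.175)(1 − 2.11×0.5460/(0.175×37.6))]
= (1/0.5460) ln[4.120 × 0.8249] = 1.832 × ln(3.399) = 1.832 × 1.223 = 2.241 d.
L(t_c) = L₀ e^(−k_d t_c) = 37.6 × 0.6756 = 25.40 mg/L, and at the critical point k_a D_c = k_d L, so D_c = (0.175/0.721) × 25.40 = 6.166 mg/L.
Minimum DO = C_s − D_c = 8.04 − 6.166 = 1.874 mg/L.
x_c = v t_c = 0.137 m/s × 2.241 d × 86400 s/d = 26520 m ≈ 26.5 km.

t_c ≈ 2.24 d; D_c ≈ 6.17 mg/L; min DO ≈ 1.87 mg/L; x_c ≈ 26.5 km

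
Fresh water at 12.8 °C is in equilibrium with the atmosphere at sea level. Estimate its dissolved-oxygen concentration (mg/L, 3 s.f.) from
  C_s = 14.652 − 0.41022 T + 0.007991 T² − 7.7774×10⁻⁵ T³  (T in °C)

C_s = 14.652 − 0.41022×12.8 + 0.007991×12.8² − 7.7774×10⁻⁵×12.8³ = 10.55 mg/L.

C_s ≈ 10.5 mg/L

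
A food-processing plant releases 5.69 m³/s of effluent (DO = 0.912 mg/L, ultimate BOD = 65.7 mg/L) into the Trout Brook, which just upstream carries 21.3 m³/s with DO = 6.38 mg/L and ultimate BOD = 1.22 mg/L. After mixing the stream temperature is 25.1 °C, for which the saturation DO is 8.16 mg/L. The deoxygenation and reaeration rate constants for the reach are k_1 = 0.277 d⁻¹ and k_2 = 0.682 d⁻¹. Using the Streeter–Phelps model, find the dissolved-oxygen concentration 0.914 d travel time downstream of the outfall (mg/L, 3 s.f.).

Mixed DO = (21.3×6.38 + 5.69×0.912)/(21.3+5.69) = 141.1/26.99 = 5.227 mg/L.
Mixed L₀ = (21.3×1.22 + 5.69×65.7)/(26.99) = 399.8/26.99 = 14.81 mg/L.
Initial deficit D₀ = C_s − DO₀ = 8.16 − 5.227 = 2.933 mg/L.
D(0.914) = [0.277×14.81/(0.682−0.277)](e^(−0.277×0.914) − e^(−0.682×0.914)) + 2.933 e^(−0.682×0.914)
= 10.13 × (0.7763 − 0.5361) + 2.933 × 0.5361 = 4.006 mg/L.
DO = 8.16 − 4.006 = 4.154 mg/L.

DO ≈ 4.15 mg/L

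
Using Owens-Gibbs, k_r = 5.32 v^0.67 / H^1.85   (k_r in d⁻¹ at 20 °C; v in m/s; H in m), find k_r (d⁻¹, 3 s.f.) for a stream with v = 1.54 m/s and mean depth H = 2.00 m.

k_r = 5.32 × 1.54^0.67 / 2.00^1.85 = 5.32 × 1.335 / 3.605 = 1.971 d⁻¹.

k_r ≈ 1.97 d⁻¹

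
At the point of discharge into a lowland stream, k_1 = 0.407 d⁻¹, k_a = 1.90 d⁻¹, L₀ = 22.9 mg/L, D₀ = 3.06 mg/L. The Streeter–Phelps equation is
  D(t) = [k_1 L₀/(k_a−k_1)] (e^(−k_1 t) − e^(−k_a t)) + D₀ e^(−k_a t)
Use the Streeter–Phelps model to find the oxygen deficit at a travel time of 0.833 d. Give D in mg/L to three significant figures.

k_1 L₀/(k_a−k_1) = 0.407×22.9/(1.90−0.407) = 9.320/1.493 = 6.243 mg/L.
e^(−k_1 t) = e^(−0.407×0.8330) = 0.7125; e^(−k_a t) = e^(−1.90×0.8330) = 0.2054.
D = 6.243 × (0.7125 − 0.2054) + 3.06 × 0.2054 = 3.165 + 0.6286 = 3.794 mg/L.

D ≈ 3.79 mg/L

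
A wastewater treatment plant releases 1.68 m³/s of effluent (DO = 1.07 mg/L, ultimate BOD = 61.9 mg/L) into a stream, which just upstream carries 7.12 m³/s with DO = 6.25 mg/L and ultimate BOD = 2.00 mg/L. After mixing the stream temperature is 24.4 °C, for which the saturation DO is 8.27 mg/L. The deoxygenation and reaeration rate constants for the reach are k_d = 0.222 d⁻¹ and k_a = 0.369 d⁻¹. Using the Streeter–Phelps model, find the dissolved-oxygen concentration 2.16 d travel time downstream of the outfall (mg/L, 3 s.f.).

Mixed DO = (7.12×6.25 + 1.68×1.07)/(7.12+1.68) = 46.30/8.800 = 5.261 mg/L.
Mixed L₀ = (7.12×2.00 + 1.68×61.9)/(8.800) = 118.2/8.800 = 13.44 mg/L.
Initial deficit D₀ = C_s − DO₀ = 8.27 − 5.261 = 3.009 mg/L.
D(2.16) = [0.222×13.44/(0.369−0.222)](e^(−0.222×2.16) − e^(−0.369×2.16)) + 3.009 e^(−0.369×2.16)
= 20.29 × (0.6191 − 0.4507) + 3.009 × 0.4507 = 4.773 mg/L.
DO = 8.27 − 4.773 = 3.497 mg/L.

DO ≈ 3.50 mg/L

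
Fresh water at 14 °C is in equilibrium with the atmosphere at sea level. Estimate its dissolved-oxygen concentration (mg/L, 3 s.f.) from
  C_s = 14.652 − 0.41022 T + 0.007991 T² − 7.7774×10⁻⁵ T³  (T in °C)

C_s ≈ 10.3 mg/L

C_s = 14.652 − 0.41022×14 + 0.007991×14² − 7.7774×10⁻⁵×14³ = 10.26 mg/L.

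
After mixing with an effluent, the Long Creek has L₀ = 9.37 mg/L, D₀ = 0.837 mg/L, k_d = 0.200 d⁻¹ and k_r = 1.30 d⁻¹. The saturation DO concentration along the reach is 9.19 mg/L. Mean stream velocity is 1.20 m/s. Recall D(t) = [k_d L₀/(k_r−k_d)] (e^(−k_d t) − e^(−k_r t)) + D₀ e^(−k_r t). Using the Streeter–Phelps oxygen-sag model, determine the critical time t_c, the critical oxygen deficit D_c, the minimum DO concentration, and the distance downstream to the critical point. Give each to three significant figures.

t_c ≈ 1.09 d; D_c ≈ 1.16 mg/L; min DO ≈ 8.03 mg/L; x_c ≈ 113 km

With k_r/k_d = 6.500 and 1 − D₀(k_r−k_d)/(k_d L₀) = 0.5087,
t_c = ln(6.500 × 0.5087) / (1.30 − 0.200) = ln(3.307) / 1.100 = 1.196/1.100 = 1.087 d.
L(t_c) = L₀ e^(−k_d t_c) = 9.37 × 0.8046 = 7.539 mg/L, and at the critical point k_r D_c = k_d L, so D_c = (0.200/1.30) × 7.539 = 1.160 mg/L.
Minimum DO = C_s − D_c = 9.19 − 1.160 = 8.030 mg/L.
x_c = v t_c = 1.20 m/s × 1.087 d × 86400 s/d = 112700 m ≈ 113 km.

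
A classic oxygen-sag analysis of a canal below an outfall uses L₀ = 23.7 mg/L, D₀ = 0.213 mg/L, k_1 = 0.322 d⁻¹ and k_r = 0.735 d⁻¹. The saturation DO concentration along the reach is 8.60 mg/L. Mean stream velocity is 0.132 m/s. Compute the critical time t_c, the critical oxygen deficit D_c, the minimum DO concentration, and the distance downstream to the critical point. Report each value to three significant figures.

t_c ≈ 1.97 d; D_c ≈ 5.51 mg/L; min DO ≈ 3.09 mg/L; x_c ≈ 22.5 km

With k_r/k_1 = 2.283 and 1 − D₀(k_r−k_1)/(k_1 L₀) = 0.9885,
t_c = ln(2.283 × 0.9885) / (0.735 − 0.322) = ln(2.256) / 0.4130 = 0.8137/0.4130 = 1.970 d.
D_c = (k_1/k_r) L₀ e^(−k_1 t_c) = (0.322/0.735) × 23.7 × e^(−0.322×1.970) = 0.4381 × 23.7 × 0.5302 = 5.505 mg/L.
Minimum DO = C_s − D_c = 8.60 − 5.505 = 3.095 mg/L.
x_c = v t_c = 0.132 m/s × 1.970 d × 86400 s/d = 22470 m ≈ 22.5 km.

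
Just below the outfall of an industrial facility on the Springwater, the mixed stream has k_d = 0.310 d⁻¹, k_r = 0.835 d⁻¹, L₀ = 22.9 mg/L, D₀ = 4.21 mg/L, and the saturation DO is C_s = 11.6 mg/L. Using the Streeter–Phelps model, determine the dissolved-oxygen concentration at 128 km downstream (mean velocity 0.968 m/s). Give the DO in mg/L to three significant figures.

DO ≈ 5.78 mg/L

Travel time t = x/v = 128 km / (0.968 m/s) = 128000 m / 0.968 m/s = 132200 s = 1.530 d.
k_d L₀/(k_r−k_d) = 0.310×22.9/(0.835−0.310) = 7.099/0.5250 = 13.52 mg/L.
e^(−k_d t) = e^(−0.310×1.530) = 0.6222; e^(−k_r t) = e^(−0.835×1.530) = 0.2786.
D = 13.52 × (0.6222 − 0.2786) + 4.21 × 0.2786 = 4.646 + 1.173 = 5.819 mg/L.
DO = C_s − D = 11.6 − 5.819 = 5.781 mg/L.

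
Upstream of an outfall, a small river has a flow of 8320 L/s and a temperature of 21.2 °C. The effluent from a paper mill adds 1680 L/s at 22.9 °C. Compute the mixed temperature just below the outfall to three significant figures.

Flow-weighted mixing: C = (Q_r C_r + Q_w C_w)/(Q_r + Q_w)
= (8320×21.2 + 1680×22.9)/(8320 + 1680) = 214900/10000 = 21.49 °C.

21.5 °C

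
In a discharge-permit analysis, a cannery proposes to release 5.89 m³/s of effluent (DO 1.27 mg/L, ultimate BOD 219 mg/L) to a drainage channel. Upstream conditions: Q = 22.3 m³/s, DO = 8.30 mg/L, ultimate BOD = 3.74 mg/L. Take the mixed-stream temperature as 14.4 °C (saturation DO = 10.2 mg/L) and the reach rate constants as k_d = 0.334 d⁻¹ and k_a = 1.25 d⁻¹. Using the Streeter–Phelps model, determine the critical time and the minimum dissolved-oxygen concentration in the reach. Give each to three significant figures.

Mixed DO = (22.3×8.30 + 5.89×1.27)/(22.3+5.89) = 192.6/28.19 = 6.831 mg/L.
Mixed L₀ = (22.3×3.74 + 5.89×219)/(28.19) = 1373/28.19 = 48.72 mg/L.
Initial deficit D₀ = C_s − DO₀ = 10.2 − 6.831 = 3.369 mg/L.
t_c = (1/0.9160) ln[(1.25/0.334)(1 − 3.369×0.9160/(0.334×48.72))] = 1.092 × ln(3.033) = 1.211 d.
D_c = (0.334/1.25) × 48.72 × e^(−0.334×1.211) = 0.2672 × 48.72 × 0.6673 = 8.686 mg/L.
Minimum DO = 10.2 − 8.686 = 1.514 mg/L.

t_c ≈ 1.21 d; minimum DO ≈ 1.51 mg/L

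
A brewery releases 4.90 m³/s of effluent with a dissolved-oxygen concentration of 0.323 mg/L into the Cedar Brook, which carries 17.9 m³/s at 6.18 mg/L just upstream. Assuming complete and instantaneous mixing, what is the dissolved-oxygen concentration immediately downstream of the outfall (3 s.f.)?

4.92 mg/L

Flow-weighted mixing: C = (Q_r C_r + Q_w C_w)/(Q_r + Q_w)
= (17.9×6.18 + 4.90×0.323)/(17.9 + 4.90) = 112.2/22.80 = 4.921 mg/L.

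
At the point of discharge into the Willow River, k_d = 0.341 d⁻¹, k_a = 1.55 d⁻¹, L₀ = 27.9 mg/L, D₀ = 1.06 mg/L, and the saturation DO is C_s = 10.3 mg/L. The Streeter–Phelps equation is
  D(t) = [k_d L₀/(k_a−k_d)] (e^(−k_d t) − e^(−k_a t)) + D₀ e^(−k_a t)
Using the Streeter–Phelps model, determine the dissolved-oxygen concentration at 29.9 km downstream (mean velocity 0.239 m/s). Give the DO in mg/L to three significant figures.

Travel time t = x/v = 29.9 km / (0.239 m/s) = 29900 m / 0.239 m/s = 125100 s = 1.448 d.
k_d L₀/(k_a−k_d) = 0.341×27.9/(1.55−0.341) = 9.514/1.209 = 7.869 mg/L.
e^(−k_d t) = e^(−0.341×1.448) = 0.6103; e^(−k_a t) = e^(−1.55×1.448) = 0.1060.
D = 7.869 × (0.6103 − 0.1060) + 1.06 × 0.1060 = 3.969 + 0.1124 = 4.081 mg/L.
DO = C_s − D = 10.3 − 4.081 = 6.219 mg/L.

DO ≈ 6.22 mg/L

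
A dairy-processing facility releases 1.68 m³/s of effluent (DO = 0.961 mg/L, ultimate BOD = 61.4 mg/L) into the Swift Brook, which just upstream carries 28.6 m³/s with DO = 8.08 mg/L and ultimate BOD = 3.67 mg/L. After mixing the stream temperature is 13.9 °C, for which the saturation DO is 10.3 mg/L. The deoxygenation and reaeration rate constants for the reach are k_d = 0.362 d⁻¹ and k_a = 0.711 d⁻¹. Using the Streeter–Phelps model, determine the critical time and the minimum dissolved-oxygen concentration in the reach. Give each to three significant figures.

Mixed DO = (28.6×8.08 + 1.68×0.961)/(28.6+1.68) = 232.7/30.28 = 7.685 mg/L.
Mixed L₀ = (28.6×3.67 + 1.68×61.4)/(30.28) = 208.1/30.28 = 6.873 mg/L.
Initial deficit D₀ = C_s − DO₀ = 10.3 − 7.685 = 2.615 mg/L.
t_c = (1/0.3490) ln[(0.711/0.362)(1 − 2.615×0.3490/(0.362×6.873))] = 2.865 × ln(1.244) = 0.6248 d.
D_c = (0.362/0.711) × 6.873 × e^(−0.362×0.6248) = 0.5091 × 6.873 × 0.7976 = 2.791 mg/L.
Minimum DO = 10.3 − 2.791 = 7.509 mg/L.

t_c ≈ 0.625 d; minimum DO ≈ 7.51 mg/L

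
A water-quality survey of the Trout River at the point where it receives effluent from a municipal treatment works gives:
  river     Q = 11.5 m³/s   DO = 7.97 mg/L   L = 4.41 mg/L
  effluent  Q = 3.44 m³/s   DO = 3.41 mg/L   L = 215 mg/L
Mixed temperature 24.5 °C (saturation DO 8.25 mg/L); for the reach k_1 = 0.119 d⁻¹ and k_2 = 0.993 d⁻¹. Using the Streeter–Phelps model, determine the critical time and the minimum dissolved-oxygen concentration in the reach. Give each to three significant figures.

Mixed DO = (11.5×7.97 + 3.44×3.41)/(11.5+3.44) = 103.4/14.94 = 6.920 mg/L.
Mixed L₀ = (11.5×4.41 + 3.44×215)/(14.94) = 790.3/14.94 = 52.90 mg/L.
Initial deficit D₀ = C_s − DO₀ = 8.25 − 6.920 = 1.330 mg/L.
t_c = (1/0.8740) ln[(0.993/0.119)(1 − 1.330×0.8740/(0.119×52.90))] = 1.144 × ln(6.804) = 2.194 d.
D_c = (0.119/0.993) × 52.90 × e^(−0.119×2.194) = 0.1198 × 52.90 × 0.7702 = 4.883 mg/L.
Minimum DO = 8.25 − 4.883 = 3.367 mg/L.

t_c ≈ 2.19 d; minimum DO ≈ 3.37 mg/L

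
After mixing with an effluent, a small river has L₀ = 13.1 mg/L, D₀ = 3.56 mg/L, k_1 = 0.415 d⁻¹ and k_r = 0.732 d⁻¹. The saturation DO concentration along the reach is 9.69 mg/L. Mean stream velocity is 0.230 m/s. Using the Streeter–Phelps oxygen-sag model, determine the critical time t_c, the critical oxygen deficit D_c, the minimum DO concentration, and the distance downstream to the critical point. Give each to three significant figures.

t_c = [1/(k_r−k_1)] ln[(k_r/k_1)(1 − D₀(k_r−k_1)/(k_1 L₀))]
= [1/(0.732−0.415)] ln[(0.732/0.415)(1 − 3.56×0.3170/(0.415×13.1))]
= (1/0.3170) ln[1.764 × 0.7924] = 3.155 × ln(1.398) = 3.155 × 0.3348 = 1.056 d.
L(t_c) = L₀ e^(−k_1 t_c) = 13.1 × 0.6451 = 8.451 mg/L, and at the critical point k_r D_c = k_1 L, so D_c = (0.415/0.732) × 8.451 = 4.791 mg/L.
Minimum DO = C_s − D_c = 9.69 − 4.791 = 4.899 mg/L.
x_c = v t_c = 0.230 m/s × 1.056 d × 86400 s/d = 20990 m ≈ 21.0 km.

t_c ≈ 1.06 d; D_c ≈ 4.79 mg/L; min DO ≈ 4.90 mg/L; x_c ≈ 21.0 km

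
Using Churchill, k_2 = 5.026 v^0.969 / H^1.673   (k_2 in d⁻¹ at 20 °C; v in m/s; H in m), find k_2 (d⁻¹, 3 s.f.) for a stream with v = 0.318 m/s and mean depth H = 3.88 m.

k_2 ≈ 0.171 d⁻¹

k_2 = 5.026 × 0.318^0.969 / 3.88^1.673 = 5.026 × 0.3295 / 9.663 = 0.1714 d⁻¹.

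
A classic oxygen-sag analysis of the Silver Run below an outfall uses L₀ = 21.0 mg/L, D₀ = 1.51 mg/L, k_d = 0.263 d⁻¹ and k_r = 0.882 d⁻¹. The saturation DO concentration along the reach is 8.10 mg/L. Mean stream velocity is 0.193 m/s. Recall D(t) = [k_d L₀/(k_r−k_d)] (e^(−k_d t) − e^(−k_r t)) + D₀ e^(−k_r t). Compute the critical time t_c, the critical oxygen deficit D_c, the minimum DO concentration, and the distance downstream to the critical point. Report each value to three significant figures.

With k_r/k_d = 3.354 and 1 − D₀(k_r−k_d)/(k_d L₀) = 0.8308,
t_c = ln(3.354 × 0.8308) / (0.882 − 0.263) = ln(2.786) / 0.6190 = 1.025/0.6190 = 1.655 d.
L(t_c) = L₀ e^(−k_d t_c) = 21.0 × 0.6470 = 13.59 mg/L, and at the critical point k_r D_c = k_d L, so D_c = (0.263/0.882) × 13.59 = 4.052 mg/L.
Minimum DO = C_s − D_c = 8.10 − 4.052 = 4.048 mg/L.
x_c = v t_c = 0.193 m/s × 1.655 d × 86400 s/d = 27600 m ≈ 27.6 km.

t_c ≈ 1.66 d; D_c ≈ 4.05 mg/L; min DO ≈ 4.05 mg/L; x_c ≈ 27.6 km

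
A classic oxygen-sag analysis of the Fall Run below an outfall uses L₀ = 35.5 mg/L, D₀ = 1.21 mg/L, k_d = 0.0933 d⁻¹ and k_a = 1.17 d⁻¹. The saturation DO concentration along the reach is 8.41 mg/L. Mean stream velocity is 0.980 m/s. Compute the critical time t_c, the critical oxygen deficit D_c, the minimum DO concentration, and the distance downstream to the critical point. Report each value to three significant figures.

t_c = [1/(k_a−k_d)] ln[(k_a/k_d)(1 − D₀(k_a−k_d)/(k_d L₀))]
= [1/(1.17−0.0933)] ln[(1.17/0.0933)(1 − 1.21×1.077/(0.0933×35.5))]
= (1/1.077) ln[12.54 × 0.6067] = 0.9288 × ln(7.608) = 0.9288 × 2.029 = 1.885 d.
L(t_c) = L₀ e^(−k_d t_c) = 35.5 × 0.8388 = 29.78 mg/L, and at the critical point k_a D_c = k_d L, so D_c = (0.0933/1.17) × 29.78 = 2.374 mg/L.
Minimum DO = C_s − D_c = 8.41 − 2.374 = 6.036 mg/L.
x_c = v t_c = 0.980 m/s × 1.885 d × 86400 s/d = 159600 m ≈ 160 km.

t_c ≈ 1.88 d; D_c ≈ 2.37 mg/L; min DO ≈ 6.04 mg/L; x_c ≈ 160 km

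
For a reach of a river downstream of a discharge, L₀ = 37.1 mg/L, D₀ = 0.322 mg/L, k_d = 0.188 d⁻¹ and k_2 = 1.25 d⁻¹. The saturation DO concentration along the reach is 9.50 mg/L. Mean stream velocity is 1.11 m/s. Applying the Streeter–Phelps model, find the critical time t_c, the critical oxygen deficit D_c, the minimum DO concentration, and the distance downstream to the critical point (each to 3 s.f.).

t_c ≈ 1.74 d; D_c ≈ 4.03 mg/L; min DO ≈ 5.47 mg/L; x_c ≈ 167 km

With k_2/k_d = 6.649 and 1 − D₀(k_2−k_d)/(k_d L₀) = 0.9510,
t_c = ln(6.649 × 0.9510) / (1.25 − 0.188) = ln(6.323) / 1.062 = 1.844/1.062 = 1.737 d.
L(t_c) = L₀ e^(−k_d t_c) = 37.1 × 0.7215 = 26.77 mg/L, and at the critical point k_2 D_c = k_d L, so D_c = (0.188/1.25) × 26.77 = 4.026 mg/L.
Minimum DO = C_s − D_c = 9.50 − 4.026 = 5.474 mg/L.
x_c = v t_c = 1.11 m/s × 1.737 d × 86400 s/d = 166500 m ≈ 167 km.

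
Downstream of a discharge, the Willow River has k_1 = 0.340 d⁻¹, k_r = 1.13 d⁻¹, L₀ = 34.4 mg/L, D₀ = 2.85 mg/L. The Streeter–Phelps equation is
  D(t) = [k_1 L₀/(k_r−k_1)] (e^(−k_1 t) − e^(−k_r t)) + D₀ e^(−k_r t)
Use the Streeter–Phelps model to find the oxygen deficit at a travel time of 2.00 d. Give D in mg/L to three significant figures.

D ≈ 6.25 mg/L

k_1 L₀/(k_r−k_1) = 0.340×34.4/(1.13−0.340) = 11.70/0.7900 = 14.81 mg/L.
e^(−k_1 t) = e^(−0.340×2.000) = 0.5066; e^(−k_r t) = e^(−1.13×2.000) = 0.1044.
D = 14.81 × (0.5066 − 0.1044) + 2.85 × 0.1044 = 5.956 + 0.2974 = 6.253 mg/L.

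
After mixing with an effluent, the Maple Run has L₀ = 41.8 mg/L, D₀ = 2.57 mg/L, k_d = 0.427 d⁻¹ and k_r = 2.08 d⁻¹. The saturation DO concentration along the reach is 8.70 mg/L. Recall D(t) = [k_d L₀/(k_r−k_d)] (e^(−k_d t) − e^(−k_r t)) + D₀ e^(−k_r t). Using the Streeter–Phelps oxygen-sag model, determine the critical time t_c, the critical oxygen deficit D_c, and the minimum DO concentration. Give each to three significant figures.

t_c ≈ 0.793 d; D_c ≈ 6.12 mg/L; min DO ≈ 2.58 mg/L

t_c = [1/(k_r−k_d)] ln[(k_r/k_d)(1 − D₀(k_r−k_d)/(k_d L₀))]
= [1/(2.08−0.427)] ln[(2.08/0.427)(1 − 2.57×1.653/(0.427×41.8))]
= (1/1.653) ln[4.871 × 0.7620] = 0.6050 × ln(3.712) = 0.6050 × 1.312 = 0.7934 d.
D_c = (k_d/k_r) L₀ e^(−k_d t_c) = (0.427/2.08) × 41.8 × e^(−0.427×0.7934) = 0.2053 × 41.8 × 0.7126 = 6.115 mg/L.
Minimum DO = C_s − D_c = 8.70 − 6.115 = 2.585 mg/L.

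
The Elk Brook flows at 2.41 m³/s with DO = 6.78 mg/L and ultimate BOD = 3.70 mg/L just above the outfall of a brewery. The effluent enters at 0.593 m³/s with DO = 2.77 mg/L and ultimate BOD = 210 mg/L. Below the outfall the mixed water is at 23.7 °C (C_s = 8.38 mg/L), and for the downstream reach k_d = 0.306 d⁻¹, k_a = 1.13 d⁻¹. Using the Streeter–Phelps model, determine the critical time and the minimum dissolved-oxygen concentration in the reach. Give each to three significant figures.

Mixed DO = (2.41×6.78 + 0.593×2.77)/(2.41+0.593) = 17.98/3.003 = 5.988 mg/L.
Mixed L₀ = (2.41×3.70 + 0.593×210)/(3.003) = 133.4/3.003 = 44.44 mg/L.
Initial deficit D₀ = C_s − DO₀ = 8.38 − 5.988 = 2.392 mg/L.
t_c = (1/0.8240) ln[(1.13/0.306)(1 − 2.392×0.8240/(0.306×44.44))] = 1.214 × ln(3.158) = 1.395 d.
D_c = (0.306/1.13) × 44.44 × e^(−0.306×1.395) = 0.2708 × 44.44 × 0.6525 = 7.852 mg/L.
Minimum DO = 8.38 − 7.852 = 0.5284 mg/L.

t_c ≈ 1.40 d; minimum DO ≈ 0.528 mg/L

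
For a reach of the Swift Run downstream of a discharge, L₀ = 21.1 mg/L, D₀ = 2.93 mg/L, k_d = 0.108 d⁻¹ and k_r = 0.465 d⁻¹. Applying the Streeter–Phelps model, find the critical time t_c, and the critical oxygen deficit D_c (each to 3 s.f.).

At the critical point dD/dt = 0, so k_d L₀ e^(−k_d t) = k_r D. Substituting D(t) from the Streeter–Phelps equation and solving for t gives
t_c = ln[(k_r/k_d)(1 − D₀(k_r−k_d)/(k_d L₀))] / (k_r−k_d).
Here k_r−k_d = 0.3570 d⁻¹ and 1 − D₀(k_r−k_d)/(k_d L₀) = 1 − 2.93×0.3570/(0.108×21.1) = 0.5410, so
t_c = ln(4.306 × 0.5410) / 0.3570 = 0.8455 / 0.3570 = 2.368 d.
L(t_c) = L₀ e^(−k_d t_c) = 21.1 × 0.7743 = 16.34 mg/L, and at the critical point k_r D_c = k_d L, so D_c = (0.108/0.465) × 16.34 = 3.795 mg/L.

t_c ≈ 2.37 d; D_c ≈ 3.79 mg/L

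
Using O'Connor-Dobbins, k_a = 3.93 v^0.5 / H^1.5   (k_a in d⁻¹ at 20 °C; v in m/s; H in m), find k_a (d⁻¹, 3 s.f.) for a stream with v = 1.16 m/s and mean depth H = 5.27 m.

k_a ≈ 0.350 d⁻¹

k_a = 3.93 × 1.16^0.5 / 5.27^1.5 = 3.93 × 1.077 / 12.10 = 0.3499 d⁻¹.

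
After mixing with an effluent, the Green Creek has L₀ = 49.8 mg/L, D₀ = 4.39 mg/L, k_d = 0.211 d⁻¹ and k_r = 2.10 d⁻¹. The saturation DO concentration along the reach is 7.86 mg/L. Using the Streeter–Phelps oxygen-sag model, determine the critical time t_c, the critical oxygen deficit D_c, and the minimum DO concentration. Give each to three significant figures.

t_c ≈ 0.392 d; D_c ≈ 4.61 mg/L; min DO ≈ 3.25 mg/L

t_c = [1/(k_r−k_d)] ln[(k_r/k_d)(1 − D₀(k_r−k_d)/(k_d L₀))]
= [1/(2.10−0.211)] ln[(2.10/0.211)(1 − 4.39×1.889/(0.211×49.8))]
= (1/1.889) ln[9.953 × 0.2108] = 0.5294 × ln(2.098) = 0.5294 × 0.7410 = 0.3923 d.
L(t_c) = L₀ e^(−k_d t_c) = 49.8 × 0.9206 = 45.84 mg/L, and at the critical point k_r D_c = k_d L, so D_c = (0.211/2.10) × 45.84 = 4.606 mg/L.
Minimum DO = C_s − D_c = 7.86 − 4.606 = 3.254 mg/L.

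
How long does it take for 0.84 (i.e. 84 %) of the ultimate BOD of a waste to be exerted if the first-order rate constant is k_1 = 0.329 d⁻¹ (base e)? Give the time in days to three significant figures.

y/L₀ = 1 − e^(−k_1 t) = 0.84 ⇒ e^(−k_1 t) = 0.160
t = −ln(0.160) / 0.329 = 1.833 / 0.329 = 5.570 d.

t ≈ 5.57 d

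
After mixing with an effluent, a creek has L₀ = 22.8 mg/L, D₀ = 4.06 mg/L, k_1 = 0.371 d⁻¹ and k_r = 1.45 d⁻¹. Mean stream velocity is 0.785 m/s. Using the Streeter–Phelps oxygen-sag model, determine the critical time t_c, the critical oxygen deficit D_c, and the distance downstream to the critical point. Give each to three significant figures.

With k_r/k_1 = 3.908 and 1 − D₀(k_r−k_1)/(k_1 L₀) = 0.4821,
t_c = ln(3.908 × 0.4821) / (1.45 − 0.371) = ln(1.884) / 1.079 = 0.6335/1.079 = 0.5871 d.
D_c = (k_1/k_r) L₀ e^(−k_1 t_c) = (0.371/1.45) × 22.8 × e^(−0.371×0.5871) = 0.2559 × 22.8 × 0.8043 = 4.692 mg/L.
x_c = v t_c = 0.785 m/s × 0.5871 d × 86400 s/d = 39820 m ≈ 39.8 km.

t_c ≈ 0.587 d; D_c ≈ 4.69 mg/L; x_c ≈ 39.8 km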